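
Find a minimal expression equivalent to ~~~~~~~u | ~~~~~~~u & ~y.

~~~~~~~u | ~~~~~~~u & ~y
= ~~~~~~~u   — absorption
= ~~~~~u   — double negation
= ~~~u   — double negation
= ~u   — double negation

~u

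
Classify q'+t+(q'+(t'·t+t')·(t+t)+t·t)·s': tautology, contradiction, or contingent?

contingent

q'+t+(q'+(t'·t+t')·(t+t)+t·t)·s'
= q'+t+(q'+t'·(t+t)+t·t)·s'   — complement / identity
= q'+t+(q'+t'·t+t·t)·s'   — idempotence
= q'+t+(q'+t)·s'   — distribution
= q'+t   — absorption
This depends on q, t, so it is not a constant.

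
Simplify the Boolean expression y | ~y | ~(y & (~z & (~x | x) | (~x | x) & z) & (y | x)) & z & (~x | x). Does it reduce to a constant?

1

y | ~y | ~(y & (~z & (~x | x) | (~x | x) & z) & (y | x)) & z & (~x | x)
= y | ~y | ~(y & (~x | x) & (y | x)) & z & (~x | x)   [distribution]
= y | ~y | ~(y & (~x | x) & (y | x)) & z   [complement / identity]
= y | ~y | ~(y & (y | x)) & z   [complement / identity]
= y | ~y | ~y & z   [absorption]
= y | ~y   [absorption]
= 1   [complement]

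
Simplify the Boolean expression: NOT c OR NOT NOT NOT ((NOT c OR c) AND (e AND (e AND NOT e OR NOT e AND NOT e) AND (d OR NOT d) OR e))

NOT c OR NOT e

NOT c OR NOT NOT NOT ((NOT c OR c) AND (e AND (e AND NOT e OR NOT e AND NOT e) AND (d OR NOT d) OR e))
= NOT c OR NOT NOT NOT ((NOT c OR c) AND (e AND (e AND NOT e OR NOT e AND NOT e) OR e))   [complement / identity]
= NOT c OR NOT ((NOT c OR c) AND (e AND (e AND NOT e OR NOT e AND NOT e) OR e))   [double negation]
= NOT c OR NOT (e AND (e AND NOT e OR NOT e AND NOT e) OR e)   [complement / identity]
= NOT c OR NOT (e AND NOT e OR e)   [distribution]
= NOT c OR NOT e   [complement / identity]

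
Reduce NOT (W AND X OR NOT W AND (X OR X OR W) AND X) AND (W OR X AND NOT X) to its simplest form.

NOT (W AND X OR NOT W AND (X OR X OR W) AND X) AND (W OR X AND NOT X)
= NOT (W AND X OR NOT W AND (X OR X OR W) AND X) AND W   — complement / identity
= NOT (W AND X OR NOT W AND (X OR W) AND X) AND W   — idempotence
= NOT (W AND X OR NOT W AND X) AND W   — absorption
= NOT X AND W   — distribution

NOT X AND W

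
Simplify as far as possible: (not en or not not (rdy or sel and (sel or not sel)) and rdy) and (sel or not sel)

(not en or not not (rdy or sel and (sel or not sel)) and rdy) and (sel or not sel)
= (not en or not not (rdy or sel) and rdy) and (sel or not sel)   [complement / identity]
= (not en or (rdy or sel) and rdy) and (sel or not sel)   [double negation]
= not en or (rdy or sel) and rdy   [complement / identity]
= not en or rdy   [absorption]

not en or rdy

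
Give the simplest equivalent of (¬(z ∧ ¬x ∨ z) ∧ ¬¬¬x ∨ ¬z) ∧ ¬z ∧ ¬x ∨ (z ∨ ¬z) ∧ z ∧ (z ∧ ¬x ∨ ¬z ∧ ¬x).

¬x

(¬(z ∧ ¬x ∨ z) ∧ ¬¬¬x ∨ ¬z) ∧ ¬z ∧ ¬x ∨ (z ∨ ¬z) ∧ z ∧ (z ∧ ¬x ∨ ¬z ∧ ¬x)
= (¬(z ∧ ¬x ∨ z) ∧ ¬¬¬x ∨ ¬z) ∧ ¬z ∧ ¬x ∨ (z ∨ ¬z) ∧ z ∧ ¬x
= (¬(z ∧ ¬x ∨ z) ∧ ¬¬¬x ∨ ¬z) ∧ ¬z ∧ ¬x ∨ z ∧ ¬x
= (¬(z ∧ ¬x ∨ z) ∧ ¬x ∨ ¬z) ∧ ¬z ∧ ¬x ∨ z ∧ ¬x
= (¬z ∧ ¬x ∨ ¬z) ∧ ¬z ∧ ¬x ∨ z ∧ ¬x
= ¬z ∧ ¬x ∨ z ∧ ¬x
= ¬x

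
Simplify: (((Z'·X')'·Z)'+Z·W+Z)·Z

(((Z'·X')'·Z)'+Z·W+Z)·Z
= (((Z+X)·Z)'+Z·W+Z)·Z   [De Morgan]
= (((Z+X)·Z)'+Z)·Z   [absorption]
= (Z'+Z)·Z   [absorption]
= Z   [complement / identity]

Z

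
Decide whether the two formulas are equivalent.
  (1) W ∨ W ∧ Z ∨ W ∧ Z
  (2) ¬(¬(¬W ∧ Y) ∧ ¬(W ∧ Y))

No

E1: W ∨ W ∧ Z ∨ W ∧ Z
    = W ∨ W ∧ Z
    = W
E2: ¬(¬(¬W ∧ Y) ∧ ¬(W ∧ Y))
    = ¬W ∧ Y ∨ W ∧ Y
    = Y
These differ: at W=0, Y=1, Z=1, E1 = 0 but E2 = 1.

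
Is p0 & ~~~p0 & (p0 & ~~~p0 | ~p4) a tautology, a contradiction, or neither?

contradiction

p0 & ~~~p0 & (p0 & ~~~p0 | ~p4)
= p0 & ~~~p0   [absorption]
= p0 & ~p0   [double negation]
= 0   [complement]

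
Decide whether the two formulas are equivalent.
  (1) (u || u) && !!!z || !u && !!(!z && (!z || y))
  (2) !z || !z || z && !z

Yes

E1: (u || u) && !!!z || !u && !!(!z && (!z || y))
    = u && !!!z || !u && !!(!z && (!z || y))   [idempotence]
    = u && !!!z || !u && !!!z   [absorption]
    = !!!z   [distribution]
    = !z   [double negation]
E2: !z || !z || z && !z
    = !z || !z   [complement / identity]
    = !z   [idempotence]
Both reduce to !z, so they are equivalent.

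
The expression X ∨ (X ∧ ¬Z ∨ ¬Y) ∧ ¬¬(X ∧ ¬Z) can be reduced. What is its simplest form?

X

X ∨ (X ∧ ¬Z ∨ ¬Y) ∧ ¬¬(X ∧ ¬Z)
= X ∨ (X ∧ ¬Z ∨ ¬Y) ∧ X ∧ ¬Z   [double negation]
= X ∨ X ∧ ¬Z   [absorption]
= X   [absorption]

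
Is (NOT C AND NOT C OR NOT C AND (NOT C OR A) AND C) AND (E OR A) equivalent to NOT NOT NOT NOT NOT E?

E1: (NOT C AND NOT C OR NOT C AND (NOT C OR A) AND C) AND (E OR A)
    = (NOT C AND NOT C OR NOT C AND C) AND (E OR A)   (absorption)
    = NOT C AND (E OR A)   (distribution)
E2: NOT NOT NOT NOT NOT E
    = NOT NOT NOT E   (double negation)
    = NOT E   (double negation)
These differ: at A=0, C=0, E=0, E1 = 0 but E2 = 1.

No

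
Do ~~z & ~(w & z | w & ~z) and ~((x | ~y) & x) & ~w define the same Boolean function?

No

E1: ~~z & ~(w & z | w & ~z)
    = ~~z & ~w   (distribution)
    = z & ~w   (double negation)
E2: ~((x | ~y) & x) & ~w
    = ~x & ~w   (absorption)
These differ: at w=0, x=0, y=1, z=0, E1 = 0 but E2 = 1.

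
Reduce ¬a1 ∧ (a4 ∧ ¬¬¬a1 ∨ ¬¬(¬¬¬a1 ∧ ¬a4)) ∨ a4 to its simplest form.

¬a1 ∧ (a4 ∧ ¬¬¬a1 ∨ ¬¬(¬¬¬a1 ∧ ¬a4)) ∨ a4
= ¬a1 ∧ (a4 ∧ ¬¬¬a1 ∨ ¬¬¬a1 ∧ ¬a4) ∨ a4
= ¬a1 ∧ ¬¬¬a1 ∧ (a4 ∨ ¬a4) ∨ a4
= ¬a1 ∧ ¬¬¬a1 ∨ a4
= ¬a1 ∧ ¬a1 ∨ a4
= ¬a1 ∨ a4

¬a1 ∨ a4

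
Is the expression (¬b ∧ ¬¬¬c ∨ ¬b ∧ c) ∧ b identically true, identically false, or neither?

identically false

(¬b ∧ ¬¬¬c ∨ ¬b ∧ c) ∧ b
= (¬b ∧ ¬c ∨ ¬b ∧ c) ∧ b   [double negation]
= ¬b ∧ b   [distribution]
= False   [complement]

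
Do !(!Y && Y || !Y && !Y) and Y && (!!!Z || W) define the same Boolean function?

E1: !(!Y && Y || !Y && !Y)
    = !!Y   — distribution
    = Y   — double negation
E2: Y && (!!!Z || W)
    = Y && (!Z || W)   — double negation
These differ: at W=0, Y=1, Z=1, E1 = 1 but E2 = 0.

No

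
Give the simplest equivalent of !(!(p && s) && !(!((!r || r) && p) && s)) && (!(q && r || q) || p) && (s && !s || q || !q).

!(!(p && s) && !(!((!r || r) && p) && s)) && (!(q && r || q) || p) && (s && !s || q || !q)
= !(!(p && s) && !(!((!r || r) && p) && s)) && (!q || p) && (s && !s || q || !q)   (absorption)
= !(!(p && s) && !(!p && s)) && (!q || p) && (s && !s || q || !q)   (complement / identity)
= (p && s || !p && s) && (!q || p) && (s && !s || q || !q)   (De Morgan)
= (p && s || !p && s) && (!q || p) && (q || !q)   (complement / identity)
= (p && s || !p && s) && (!q || p)   (complement / identity)
= s && (!q || p)   (distribution)

s && (!q || p)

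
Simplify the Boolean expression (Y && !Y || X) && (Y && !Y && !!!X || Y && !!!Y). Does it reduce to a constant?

(Y && !Y || X) && (Y && !Y && !!!X || Y && !!!Y)
= (Y && !Y || X) && (Y && !Y && !X || Y && !!!Y)   — double negation
= (Y && !Y || X) && (Y && !Y && !X || Y && !Y)   — double negation
= (Y && !Y || X) && Y && !Y   — absorption
= Y && !Y   — absorption
= false   — complement

false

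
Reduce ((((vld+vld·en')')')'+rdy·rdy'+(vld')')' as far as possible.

((((vld+vld·en')')')'+rdy·rdy'+(vld')')'
= (((vld')')'+rdy·rdy'+(vld')')'
= (vld'+rdy·rdy'+(vld')')'
= (vld'+(vld')')'
= vld·vld'
= 0

0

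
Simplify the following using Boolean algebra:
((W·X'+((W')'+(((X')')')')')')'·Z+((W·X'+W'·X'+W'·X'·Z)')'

((W·X'+((W')'+(((X')')')')')')'·Z+((W·X'+W'·X'+W'·X'·Z)')'
= ((W·X'+((W')'+(X')')')')'·Z+((W·X'+W'·X'+W'·X'·Z)')'   [double negation]
= ((W·X'+W'·X')')'·Z+((W·X'+W'·X'+W'·X'·Z)')'   [De Morgan]
= ((W·X'+W'·X')')'·Z+((W·X'+W'·X')')'   [absorption]
= ((W·X'+W'·X')')'   [absorption]
= ((X')')'   [distribution]
= X'   [double negation]

X'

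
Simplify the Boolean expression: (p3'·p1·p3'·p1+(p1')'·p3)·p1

(p3'·p1·p3'·p1+(p1')'·p3)·p1
= (p3'·p1+(p1')'·p3)·p1   — idempotence
= (p3'·p1+p1·p3)·p1   — double negation
= p1·p1   — distribution
= p1   — idempotence

p1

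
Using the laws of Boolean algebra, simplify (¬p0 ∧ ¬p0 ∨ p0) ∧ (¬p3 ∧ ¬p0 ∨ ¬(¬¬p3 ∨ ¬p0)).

(¬p0 ∧ ¬p0 ∨ p0) ∧ (¬p3 ∧ ¬p0 ∨ ¬(¬¬p3 ∨ ¬p0))
= (¬p0 ∧ ¬p0 ∨ p0) ∧ (¬p3 ∧ ¬p0 ∨ ¬p3 ∧ p0)   (De Morgan)
= (¬p0 ∨ p0) ∧ (¬p3 ∧ ¬p0 ∨ ¬p3 ∧ p0)   (idempotence)
= ¬p3 ∧ ¬p0 ∨ ¬p3 ∧ p0   (complement / identity)
= ¬p3   (distribution)

¬p3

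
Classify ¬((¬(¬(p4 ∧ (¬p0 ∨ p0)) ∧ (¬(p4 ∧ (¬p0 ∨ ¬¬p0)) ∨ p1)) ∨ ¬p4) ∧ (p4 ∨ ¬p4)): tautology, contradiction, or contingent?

contradiction

¬((¬(¬(p4 ∧ (¬p0 ∨ p0)) ∧ (¬(p4 ∧ (¬p0 ∨ ¬¬p0)) ∨ p1)) ∨ ¬p4) ∧ (p4 ∨ ¬p4))
= ¬((¬(¬(p4 ∧ (¬p0 ∨ p0)) ∧ (¬(p4 ∧ (¬p0 ∨ p0)) ∨ p1)) ∨ ¬p4) ∧ (p4 ∨ ¬p4))   [double negation]
= ¬((¬¬(p4 ∧ (¬p0 ∨ p0)) ∨ ¬p4) ∧ (p4 ∨ ¬p4))   [absorption]
= ¬(¬¬(p4 ∧ (¬p0 ∨ p0)) ∨ ¬p4)   [complement / identity]
= ¬(p4 ∧ (¬p0 ∨ p0)) ∧ p4   [De Morgan]
= ¬p4 ∧ p4   [complement / identity]
= False   [complement]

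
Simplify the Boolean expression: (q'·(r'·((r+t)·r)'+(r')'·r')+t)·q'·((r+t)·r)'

q'·r'

(q'·(r'·((r+t)·r)'+(r')'·r')+t)·q'·((r+t)·r)'
= (q'·(r'·((r+t)·r)'+(r')'·r')+t)·q'·r'
= (q'·(r'·((r+t)·r)'+r·r')+t)·q'·r'
= (q'·(r'·r'+r·r')+t)·q'·r'
= (q'·r'+t)·q'·r'
= q'·r'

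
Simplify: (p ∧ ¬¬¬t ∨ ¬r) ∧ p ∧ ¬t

(p ∧ ¬¬¬t ∨ ¬r) ∧ p ∧ ¬t
= (p ∧ ¬t ∨ ¬r) ∧ p ∧ ¬t
= p ∧ ¬t

p ∧ ¬t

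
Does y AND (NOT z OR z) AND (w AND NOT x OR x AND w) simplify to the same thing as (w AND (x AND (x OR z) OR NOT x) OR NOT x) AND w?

No

E1: y AND (NOT z OR z) AND (w AND NOT x OR x AND w)
    = y AND (NOT z OR z) AND w
    = y AND w
E2: (w AND (x AND (x OR z) OR NOT x) OR NOT x) AND w
    = (w AND (x OR NOT x) OR NOT x) AND w
    = (w OR NOT x) AND w
    = w
These differ: at w=1, x=0, y=0, z=1, E1 = 0 but E2 = 1.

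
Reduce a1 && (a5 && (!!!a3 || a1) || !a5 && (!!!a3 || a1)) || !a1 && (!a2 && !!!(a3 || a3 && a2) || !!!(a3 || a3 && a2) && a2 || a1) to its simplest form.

!a3 || a1

a1 && (a5 && (!!!a3 || a1) || !a5 && (!!!a3 || a1)) || !a1 && (!a2 && !!!(a3 || a3 && a2) || !!!(a3 || a3 && a2) && a2 || a1)
= a1 && (a5 && (!!!a3 || a1) || !a5 && (!!!a3 || a1)) || !a1 && (!!!(a3 || a3 && a2) || a1)
= a1 && (a5 && (!!!a3 || a1) || !a5 && (!!!a3 || a1)) || !a1 && (!!!a3 || a1)
= a1 && (!!!a3 || a1) || !a1 && (!!!a3 || a1)
= !!!a3 || a1
= !a3 || a1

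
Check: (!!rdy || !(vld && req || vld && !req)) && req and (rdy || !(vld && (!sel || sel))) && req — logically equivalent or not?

E1: (!!rdy || !(vld && req || vld && !req)) && req
    = (!!rdy || !vld) && req
    = (rdy || !vld) && req
E2: (rdy || !(vld && (!sel || sel))) && req
    = (rdy || !vld) && req
Both reduce to (rdy || !vld) && req, so they are equivalent.

Yes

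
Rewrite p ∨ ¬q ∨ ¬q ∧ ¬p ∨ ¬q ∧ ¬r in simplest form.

p ∨ ¬q

p ∨ ¬q ∨ ¬q ∧ ¬p ∨ ¬q ∧ ¬r
= p ∨ ¬q ∨ ¬q ∧ ¬r
= p ∨ ¬q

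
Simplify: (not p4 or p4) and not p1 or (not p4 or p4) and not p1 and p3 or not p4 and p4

(not p4 or p4) and not p1 or (not p4 or p4) and not p1 and p3 or not p4 and p4
= (not p4 or p4) and not p1 or (not p4 or p4) and not p1 and p3   — complement / identity
= (not p4 or p4) and not p1   — absorption
= not p1   — complement / identity

not p1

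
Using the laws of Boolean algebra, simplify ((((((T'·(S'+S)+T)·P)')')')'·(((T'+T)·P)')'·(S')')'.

P'+S'

((((((T'·(S'+S)+T)·P)')')')'·(((T'+T)·P)')'·(S')')'
= ((((T'·(S'+S)+T)·P)')'·(((T'+T)·P)')'·(S')')'   (double negation)
= ((((T'+T)·P)')'·(((T'+T)·P)')'·(S')')'   (complement / identity)
= ((((T'+T)·P)')'·(S')')'   (idempotence)
= ((T'+T)·P)'+S'   (De Morgan)
= P'+S'   (complement / identity)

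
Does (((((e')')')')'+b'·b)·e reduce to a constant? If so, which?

yes, False

(((((e')')')')'+b'·b)·e
= ((((e')')')')'·e   — complement / identity
= ((e')')'·e   — double negation
= e'·e   — double negation
= 0   — complement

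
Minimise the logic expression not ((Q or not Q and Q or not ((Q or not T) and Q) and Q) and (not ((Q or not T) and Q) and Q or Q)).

not Q

not ((Q or not Q and Q or not ((Q or not T) and Q) and Q) and (not ((Q or not T) and Q) and Q or Q))
= not (not ((Q or not T) and Q) and Q or (Q or not Q and Q) and Q)   (distribution)
= not (not Q and Q or (Q or not Q and Q) and Q)   (absorption)
= not (not Q and Q or Q and Q)   (complement / identity)
= not Q   (distribution)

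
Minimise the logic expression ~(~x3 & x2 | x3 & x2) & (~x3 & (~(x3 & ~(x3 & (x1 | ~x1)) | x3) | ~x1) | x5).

~x2 & (~x3 | x5)

~(~x3 & x2 | x3 & x2) & (~x3 & (~(x3 & ~(x3 & (x1 | ~x1)) | x3) | ~x1) | x5)
= ~(~x3 & x2 | x3 & x2) & (~x3 & (~(x3 & ~x3 | x3) | ~x1) | x5)   (complement / identity)
= ~x2 & (~x3 & (~(x3 & ~x3 | x3) | ~x1) | x5)   (distribution)
= ~x2 & (~x3 & (~x3 | ~x1) | x5)   (complement / identity)
= ~x2 & (~x3 | x5)   (absorption)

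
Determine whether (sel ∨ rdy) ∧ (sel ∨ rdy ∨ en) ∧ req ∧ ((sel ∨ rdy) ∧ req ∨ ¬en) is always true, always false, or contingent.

contingent

(sel ∨ rdy) ∧ (sel ∨ rdy ∨ en) ∧ req ∧ ((sel ∨ rdy) ∧ req ∨ ¬en)
= (sel ∨ rdy) ∧ req ∧ ((sel ∨ rdy) ∧ req ∨ ¬en)
= (sel ∨ rdy) ∧ req
This depends on rdy, req, sel, so it is not a constant.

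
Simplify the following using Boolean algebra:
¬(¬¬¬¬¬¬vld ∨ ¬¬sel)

¬vld ∧ ¬sel

¬(¬¬¬¬¬¬vld ∨ ¬¬sel)
= ¬¬¬¬¬vld ∧ ¬sel
= ¬¬¬vld ∧ ¬sel
= ¬vld ∧ ¬sel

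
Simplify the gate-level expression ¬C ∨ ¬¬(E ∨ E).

¬C ∨ E

¬C ∨ ¬¬(E ∨ E)
= ¬C ∨ ¬¬E   [idempotence]
= ¬C ∨ E   [double negation]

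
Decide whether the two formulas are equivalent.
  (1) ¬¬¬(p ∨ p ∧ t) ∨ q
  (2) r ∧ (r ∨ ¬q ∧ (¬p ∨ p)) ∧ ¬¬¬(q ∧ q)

E1: ¬¬¬(p ∨ p ∧ t) ∨ q
    = ¬¬¬p ∨ q   [absorption]
    = ¬p ∨ q   [double negation]
E2: r ∧ (r ∨ ¬q ∧ (¬p ∨ p)) ∧ ¬¬¬(q ∧ q)
    = r ∧ (r ∨ ¬q) ∧ ¬¬¬(q ∧ q)   [complement / identity]
    = r ∧ (r ∨ ¬q) ∧ ¬¬¬q   [idempotence]
    = r ∧ (r ∨ ¬q) ∧ ¬q   [double negation]
    = r ∧ ¬q   [absorption]
These differ: at p=0, q=1, r=0, t=0, E1 = 1 but E2 = 0.

No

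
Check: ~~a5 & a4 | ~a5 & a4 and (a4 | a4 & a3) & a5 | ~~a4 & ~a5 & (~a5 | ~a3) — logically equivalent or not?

Yes

E1: ~~a5 & a4 | ~a5 & a4
    = a5 & a4 | ~a5 & a4   (double negation)
    = a4   (distribution)
E2: (a4 | a4 & a3) & a5 | ~~a4 & ~a5 & (~a5 | ~a3)
    = a4 & a5 | ~~a4 & ~a5 & (~a5 | ~a3)   (absorption)
    = a4 & a5 | ~~a4 & ~a5   (absorption)
    = a4 & a5 | a4 & ~a5   (double negation)
    = a4   (distribution)
Both reduce to a4, so they are equivalent.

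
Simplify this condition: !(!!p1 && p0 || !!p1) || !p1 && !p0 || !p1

!(!!p1 && p0 || !!p1) || !p1 && !p0 || !p1
= !(!!p1 && p0 || !!p1) || !p1   — absorption
= !!!p1 || !p1   — absorption
= !p1 || !p1   — double negation
= !p1   — idempotence

!p1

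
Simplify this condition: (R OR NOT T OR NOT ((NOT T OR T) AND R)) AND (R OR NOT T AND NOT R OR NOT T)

R OR NOT T

(R OR NOT T OR NOT ((NOT T OR T) AND R)) AND (R OR NOT T AND NOT R OR NOT T)
= (R OR NOT T OR NOT ((NOT T OR T) AND R)) AND (R OR NOT T)
= (R OR NOT T OR NOT R) AND (R OR NOT T)
= R OR NOT T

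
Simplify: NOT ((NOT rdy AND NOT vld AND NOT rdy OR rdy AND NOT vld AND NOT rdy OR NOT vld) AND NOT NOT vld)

NOT ((NOT rdy AND NOT vld AND NOT rdy OR rdy AND NOT vld AND NOT rdy OR NOT vld) AND NOT NOT vld)
= NOT ((NOT vld AND NOT rdy OR NOT vld) AND NOT NOT vld)   (distribution)
= NOT (NOT vld AND NOT NOT vld)   (absorption)
= vld OR NOT vld   (De Morgan)
= TRUE   (complement)

TRUE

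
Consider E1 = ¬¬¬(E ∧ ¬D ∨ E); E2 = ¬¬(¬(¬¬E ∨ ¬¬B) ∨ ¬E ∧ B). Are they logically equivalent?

Yes

E1: ¬¬¬(E ∧ ¬D ∨ E)
    = ¬¬¬E   — absorption
    = ¬E   — double negation
E2: ¬¬(¬(¬¬E ∨ ¬¬B) ∨ ¬E ∧ B)
    = ¬(¬¬E ∨ ¬¬B) ∨ ¬E ∧ B   — double negation
    = ¬E ∧ ¬B ∨ ¬E ∧ B   — De Morgan
    = ¬E   — distribution
Both reduce to ¬E, so they are equivalent.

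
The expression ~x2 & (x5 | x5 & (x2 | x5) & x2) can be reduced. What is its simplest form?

~x2 & (x5 | x5 & (x2 | x5) & x2)
= ~x2 & (x5 | x5 & x2)   [absorption]
= ~x2 & x5   [absorption]

~x2 & x5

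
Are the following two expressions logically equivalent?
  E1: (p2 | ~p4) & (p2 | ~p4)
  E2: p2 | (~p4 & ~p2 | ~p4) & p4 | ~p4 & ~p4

Yes

E1: (p2 | ~p4) & (p2 | ~p4)
    = p2 | ~p4   [idempotence]
E2: p2 | (~p4 & ~p2 | ~p4) & p4 | ~p4 & ~p4
    = p2 | ~p4 & p4 | ~p4 & ~p4   [absorption]
    = p2 | ~p4   [distribution]
Both reduce to p2 | ~p4, so they are equivalent.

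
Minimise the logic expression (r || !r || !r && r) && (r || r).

r

(r || !r || !r && r) && (r || r)
= (r || !r) && (r || r)   (complement / identity)
= !r && r || r   (distribution)
= r   (complement / identity)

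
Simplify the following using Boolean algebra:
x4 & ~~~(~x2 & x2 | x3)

x4 & ~~~(~x2 & x2 | x3)
= x4 & ~~~x3   — complement / identity
= x4 & ~x3   — double negation

x4 & ~x3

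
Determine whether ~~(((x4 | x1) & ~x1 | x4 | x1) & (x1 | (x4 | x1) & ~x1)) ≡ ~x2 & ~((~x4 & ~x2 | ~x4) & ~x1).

No

E1: ~~(((x4 | x1) & ~x1 | x4 | x1) & (x1 | (x4 | x1) & ~x1))
    = ~~((x4 | x1) & ~x1 | (x4 | x1) & x1)   — distribution
    = ~~(x4 | x1)   — distribution
    = x4 | x1   — double negation
E2: ~x2 & ~((~x4 & ~x2 | ~x4) & ~x1)
    = ~x2 & ~(~x4 & ~x1)   — absorption
    = ~x2 & (x4 | x1)   — De Morgan
These differ: at x1=1, x2=1, x4=0, E1 = 1 but E2 = 0.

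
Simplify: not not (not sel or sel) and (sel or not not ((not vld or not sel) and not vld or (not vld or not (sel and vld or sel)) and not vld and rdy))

sel or not vld

not not (not sel or sel) and (sel or not not ((not vld or not sel) and not vld or (not vld or not (sel and vld or sel)) and not vld and rdy))
= not not (not sel or sel) and (sel or not not ((not vld or not sel) and not vld or (not vld or not sel) and not vld and rdy))   — absorption
= not not (not sel or sel) and (sel or not not ((not vld or not sel) and not vld))   — absorption
= not not (not sel or sel) and (sel or (not vld or not sel) and not vld)   — double negation
= (not sel or sel) and (sel or (not vld or not sel) and not vld)   — double negation
= (not sel or sel) and (sel or not vld)   — absorption
= sel or not vld   — complement / identity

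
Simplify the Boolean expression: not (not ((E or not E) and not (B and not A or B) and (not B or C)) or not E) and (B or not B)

not (not ((E or not E) and not (B and not A or B) and (not B or C)) or not E) and (B or not B)
= (E or not E) and not (B and not A or B) and (not B or C) and E and (B or not B)   (De Morgan)
= (E or not E) and not B and (not B or C) and E and (B or not B)   (absorption)
= (E or not E) and not B and (not B or C) and E   (complement / identity)
= (E or not E) and not B and E   (absorption)
= not B and E   (complement / identity)

not B and E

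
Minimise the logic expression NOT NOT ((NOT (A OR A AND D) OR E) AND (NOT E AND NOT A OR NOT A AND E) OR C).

NOT NOT ((NOT (A OR A AND D) OR E) AND (NOT E AND NOT A OR NOT A AND E) OR C)
= NOT NOT ((NOT (A OR A AND D) OR E) AND NOT A OR C)   — distribution
= NOT NOT ((NOT A OR E) AND NOT A OR C)   — absorption
= (NOT A OR E) AND NOT A OR C   — double negation
= NOT A OR C   — absorption

NOT A OR C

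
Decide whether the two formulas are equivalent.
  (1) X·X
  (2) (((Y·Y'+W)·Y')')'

No

E1: X·X
    = X   — idempotence
E2: (((Y·Y'+W)·Y')')'
    = ((W·Y')')'   — complement / identity
    = W·Y'   — double negation
These differ: at W=0, X=1, Y=0, E1 = 1 but E2 = 0.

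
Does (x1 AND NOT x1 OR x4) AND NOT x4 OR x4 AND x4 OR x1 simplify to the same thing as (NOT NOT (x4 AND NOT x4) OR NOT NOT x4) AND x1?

No

E1: (x1 AND NOT x1 OR x4) AND NOT x4 OR x4 AND x4 OR x1
    = x4 AND NOT x4 OR x4 AND x4 OR x1   (complement / identity)
    = x4 OR x1   (distribution)
E2: (NOT NOT (x4 AND NOT x4) OR NOT NOT x4) AND x1
    = (x4 AND NOT x4 OR NOT NOT x4) AND x1   (double negation)
    = NOT NOT x4 AND x1   (complement / identity)
    = x4 AND x1   (double negation)
These differ: at x1=0, x4=1, E1 = 1 but E2 = 0.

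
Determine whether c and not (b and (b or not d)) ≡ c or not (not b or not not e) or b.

E1: c and not (b and (b or not d))
    = c and not b   (absorption)
E2: c or not (not b or not not e) or b
    = c or b and not e or b   (De Morgan)
    = c or b   (absorption)
These differ: at b=1, c=0, d=0, e=0, E1 = 0 but E2 = 1.

No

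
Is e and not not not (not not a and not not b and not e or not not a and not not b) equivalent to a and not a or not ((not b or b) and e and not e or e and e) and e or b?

E1: e and not not not (not not a and not not b and not e or not not a and not not b)
    = e and not not not (not not a and not not b)
    = e and not not (not a or not b)
    = e and (not a or not b)
E2: a and not a or not ((not b or b) and e and not e or e and e) and e or b
    = a and not a or not (e and not e or e and e) and e or b
    = a and not a or not e and e or b
    = a and not a or b
    = b
These differ: at a=1, b=1, e=0, E1 = 0 but E2 = 1.

No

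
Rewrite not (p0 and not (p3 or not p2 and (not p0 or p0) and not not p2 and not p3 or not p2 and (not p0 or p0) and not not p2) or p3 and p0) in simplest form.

not p0

not (p0 and not (p3 or not p2 and (not p0 or p0) and not not p2 and not p3 or not p2 and (not p0 or p0) and not not p2) or p3 and p0)
= not (p0 and not (p3 or not p2 and (not p0 or p0) and not not p2) or p3 and p0)   — absorption
= not (p0 and not (p3 or not p2 and (not p0 or p0) and p2) or p3 and p0)   — double negation
= not (p0 and not (p3 or not p2 and p2) or p3 and p0)   — complement / identity
= not (p0 and not p3 or p3 and p0)   — complement / identity
= not p0   — distribution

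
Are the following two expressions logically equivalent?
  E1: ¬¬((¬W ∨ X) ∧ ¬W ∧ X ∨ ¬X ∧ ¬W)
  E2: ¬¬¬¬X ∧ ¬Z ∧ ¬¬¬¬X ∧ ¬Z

No

E1: ¬¬((¬W ∨ X) ∧ ¬W ∧ X ∨ ¬X ∧ ¬W)
    = ¬¬(¬W ∧ X ∨ ¬X ∧ ¬W)   [absorption]
    = ¬¬¬W   [distribution]
    = ¬W   [double negation]
E2: ¬¬¬¬X ∧ ¬Z ∧ ¬¬¬¬X ∧ ¬Z
    = ¬¬¬¬X ∧ ¬Z   [idempotence]
    = ¬¬X ∧ ¬Z   [double negation]
    = X ∧ ¬Z   [double negation]
These differ: at W=0, X=0, Z=0, E1 = 1 but E2 = 0.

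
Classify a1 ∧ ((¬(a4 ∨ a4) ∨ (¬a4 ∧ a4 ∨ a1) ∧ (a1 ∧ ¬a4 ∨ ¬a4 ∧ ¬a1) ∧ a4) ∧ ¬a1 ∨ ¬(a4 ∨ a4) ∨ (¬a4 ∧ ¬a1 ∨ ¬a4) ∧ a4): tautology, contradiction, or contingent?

contingent

a1 ∧ ((¬(a4 ∨ a4) ∨ (¬a4 ∧ a4 ∨ a1) ∧ (a1 ∧ ¬a4 ∨ ¬a4 ∧ ¬a1) ∧ a4) ∧ ¬a1 ∨ ¬(a4 ∨ a4) ∨ (¬a4 ∧ ¬a1 ∨ ¬a4) ∧ a4)
= a1 ∧ ((¬(a4 ∨ a4) ∨ (¬a4 ∧ a4 ∨ a1) ∧ ¬a4 ∧ a4) ∧ ¬a1 ∨ ¬(a4 ∨ a4) ∨ (¬a4 ∧ ¬a1 ∨ ¬a4) ∧ a4)   — distribution
= a1 ∧ ((¬(a4 ∨ a4) ∨ ¬a4 ∧ a4) ∧ ¬a1 ∨ ¬(a4 ∨ a4) ∨ (¬a4 ∧ ¬a1 ∨ ¬a4) ∧ a4)   — absorption
= a1 ∧ ((¬(a4 ∨ a4) ∨ ¬a4 ∧ a4) ∧ ¬a1 ∨ ¬(a4 ∨ a4) ∨ ¬a4 ∧ a4)   — absorption
= a1 ∧ (¬(a4 ∨ a4) ∨ ¬a4 ∧ a4)   — absorption
= a1 ∧ ¬(a4 ∨ a4)   — complement / identity
= a1 ∧ ¬a4   — idempotence
This depends on a1, a4, so it is not a constant.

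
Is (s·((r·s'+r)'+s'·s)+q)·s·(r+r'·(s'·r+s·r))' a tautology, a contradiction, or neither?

(s·((r·s'+r)'+s'·s)+q)·s·(r+r'·(s'·r+s·r))'
= (s·((r·s'+r)'+s'·s)+q)·s·(r+r'·r)'
= (s·((r·s'+r)'+s'·s)+q)·s·r'
= (s·(r'+s'·s)+q)·s·r'
= (s·r'+q)·s·r'
= s·r'
This depends on r, s, so it is not a constant.

neither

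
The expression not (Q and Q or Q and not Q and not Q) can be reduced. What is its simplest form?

not Q

not (Q and Q or Q and not Q and not Q)
= not (Q and Q or Q and not Q)   (idempotence)
= not Q   (distribution)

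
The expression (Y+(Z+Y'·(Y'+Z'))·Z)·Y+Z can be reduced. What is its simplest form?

Y+Z

(Y+(Z+Y'·(Y'+Z'))·Z)·Y+Z
= (Y+(Z+Y')·Z)·Y+Z   — absorption
= (Y+Z)·Y+Z   — absorption
= Y+Z   — absorption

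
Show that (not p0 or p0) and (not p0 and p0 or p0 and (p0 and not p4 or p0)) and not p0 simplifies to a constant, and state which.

False

(not p0 or p0) and (not p0 and p0 or p0 and (p0 and not p4 or p0)) and not p0
= (not p0 and p0 or p0 and (p0 and not p4 or p0)) and not p0   — complement / identity
= (not p0 and p0 or p0 and p0) and not p0   — absorption
= p0 and not p0   — distribution
= False   — complement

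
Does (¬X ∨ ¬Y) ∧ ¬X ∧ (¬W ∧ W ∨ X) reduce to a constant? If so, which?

(¬X ∨ ¬Y) ∧ ¬X ∧ (¬W ∧ W ∨ X)
= (¬X ∨ ¬Y) ∧ ¬X ∧ X   (complement / identity)
= ¬X ∧ X   (absorption)
= False   (complement)

yes, False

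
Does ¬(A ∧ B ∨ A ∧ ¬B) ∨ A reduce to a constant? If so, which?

¬(A ∧ B ∨ A ∧ ¬B) ∨ A
= ¬A ∨ A   (distribution)
= True   (complement)

yes, True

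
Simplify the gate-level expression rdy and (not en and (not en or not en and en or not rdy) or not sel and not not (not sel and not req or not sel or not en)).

rdy and (not en and (not en or not en and en or not rdy) or not sel and not not (not sel and not req or not sel or not en))
= rdy and (not en and (not en or not rdy) or not sel and not not (not sel and not req or not sel or not en))   (complement / identity)
= rdy and (not en and (not en or not rdy) or not sel and (not sel and not req or not sel or not en))   (double negation)
= rdy and (not en and (not en or not rdy) or not sel and (not sel or not en))   (absorption)
= rdy and (not en or not sel and (not sel or not en))   (absorption)
= rdy and (not en or not sel)   (absorption)

rdy and (not en or not sel)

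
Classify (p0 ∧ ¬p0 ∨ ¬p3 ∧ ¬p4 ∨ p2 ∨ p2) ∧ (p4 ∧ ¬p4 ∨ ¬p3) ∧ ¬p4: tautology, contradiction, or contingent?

(p0 ∧ ¬p0 ∨ ¬p3 ∧ ¬p4 ∨ p2 ∨ p2) ∧ (p4 ∧ ¬p4 ∨ ¬p3) ∧ ¬p4
= (p0 ∧ ¬p0 ∨ ¬p3 ∧ ¬p4 ∨ p2 ∨ p2) ∧ ¬p3 ∧ ¬p4   — complement / identity
= (p0 ∧ ¬p0 ∨ ¬p3 ∧ ¬p4 ∨ p2) ∧ ¬p3 ∧ ¬p4   — idempotence
= (¬p3 ∧ ¬p4 ∨ p2) ∧ ¬p3 ∧ ¬p4   — complement / identity
= ¬p3 ∧ ¬p4   — absorption
This depends on p3, p4, so it is not a constant.

contingent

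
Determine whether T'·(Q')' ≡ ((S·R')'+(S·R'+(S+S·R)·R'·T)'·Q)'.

No

E1: T'·(Q')'
    = T'·Q
E2: ((S·R')'+(S·R'+(S+S·R)·R'·T)'·Q)'
    = ((S·R')'+(S·R'+S·R'·T)'·Q)'
    = ((S·R')'+(S·R')'·Q)'
    = ((S·R')')'
    = S·R'
These differ: at Q=0, R=0, S=1, T=0, E1 = 0 but E2 = 1.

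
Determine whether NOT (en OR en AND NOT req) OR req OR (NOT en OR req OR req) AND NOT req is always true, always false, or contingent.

contingent

NOT (en OR en AND NOT req) OR req OR (NOT en OR req OR req) AND NOT req
= NOT en OR req OR (NOT en OR req OR req) AND NOT req   (absorption)
= NOT en OR req OR (NOT en OR req) AND NOT req   (idempotence)
= NOT en OR req   (absorption)
This depends on en, req, so it is not a constant.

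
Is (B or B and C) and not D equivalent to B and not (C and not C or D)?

E1: (B or B and C) and not D
    = B and not D   [absorption]
E2: B and not (C and not C or D)
    = B and not D   [complement / identity]
Both reduce to B and not D, so they are equivalent.

Yes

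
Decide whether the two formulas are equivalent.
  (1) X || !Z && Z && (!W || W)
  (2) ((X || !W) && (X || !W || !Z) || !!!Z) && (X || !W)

E1: X || !Z && Z && (!W || W)
    = X || !Z && Z   (complement / identity)
    = X   (complement / identity)
E2: ((X || !W) && (X || !W || !Z) || !!!Z) && (X || !W)
    = ((X || !W) && (X || !W || !Z) || !Z) && (X || !W)   (double negation)
    = (X || !W || !Z) && (X || !W)   (absorption)
    = X || !W   (absorption)
These differ: at W=0, X=0, Z=1, E1 = 0 but E2 = 1.

No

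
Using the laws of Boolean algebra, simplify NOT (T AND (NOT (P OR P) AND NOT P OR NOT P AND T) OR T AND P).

NOT T

NOT (T AND (NOT (P OR P) AND NOT P OR NOT P AND T) OR T AND P)
= NOT (T AND (NOT P AND NOT P OR NOT P AND T) OR T AND P)   — idempotence
= NOT (T AND NOT P AND (NOT P OR T) OR T AND P)   — distribution
= NOT (T AND NOT P OR T AND P)   — absorption
= NOT T   — distribution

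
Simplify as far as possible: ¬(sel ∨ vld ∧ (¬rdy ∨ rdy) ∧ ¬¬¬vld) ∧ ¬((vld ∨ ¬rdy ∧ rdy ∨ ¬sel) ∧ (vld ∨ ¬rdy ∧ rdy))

¬(sel ∨ vld ∧ (¬rdy ∨ rdy) ∧ ¬¬¬vld) ∧ ¬((vld ∨ ¬rdy ∧ rdy ∨ ¬sel) ∧ (vld ∨ ¬rdy ∧ rdy))
= ¬(sel ∨ vld ∧ ¬¬¬vld) ∧ ¬((vld ∨ ¬rdy ∧ rdy ∨ ¬sel) ∧ (vld ∨ ¬rdy ∧ rdy))   (complement / identity)
= ¬(sel ∨ vld ∧ ¬¬¬vld) ∧ ¬(vld ∨ ¬rdy ∧ rdy)   (absorption)
= ¬(sel ∨ vld ∧ ¬vld) ∧ ¬(vld ∨ ¬rdy ∧ rdy)   (double negation)
= ¬sel ∧ ¬(vld ∨ ¬rdy ∧ rdy)   (complement / identity)
= ¬sel ∧ ¬vld   (complement / identity)

¬sel ∧ ¬vld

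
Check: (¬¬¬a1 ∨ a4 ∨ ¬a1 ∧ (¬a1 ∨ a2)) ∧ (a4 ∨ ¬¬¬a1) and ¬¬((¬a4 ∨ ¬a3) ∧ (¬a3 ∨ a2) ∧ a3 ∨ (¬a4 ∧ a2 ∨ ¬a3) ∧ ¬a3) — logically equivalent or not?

No

E1: (¬¬¬a1 ∨ a4 ∨ ¬a1 ∧ (¬a1 ∨ a2)) ∧ (a4 ∨ ¬¬¬a1)
    = (¬¬¬a1 ∨ a4 ∨ ¬a1) ∧ (a4 ∨ ¬¬¬a1)   — absorption
    = ¬¬¬a1 ∨ (a4 ∨ ¬a1) ∧ a4   — distribution
    = ¬a1 ∨ (a4 ∨ ¬a1) ∧ a4   — double negation
    = ¬a1 ∨ a4   — absorption
E2: ¬¬((¬a4 ∨ ¬a3) ∧ (¬a3 ∨ a2) ∧ a3 ∨ (¬a4 ∧ a2 ∨ ¬a3) ∧ ¬a3)
    = ¬¬((¬a4 ∧ a2 ∨ ¬a3) ∧ a3 ∨ (¬a4 ∧ a2 ∨ ¬a3) ∧ ¬a3)   — distribution
    = ¬¬(¬a4 ∧ a2 ∨ ¬a3)   — distribution
    = ¬a4 ∧ a2 ∨ ¬a3   — double negation
These differ: at a1=1, a2=1, a3=1, a4=0, E1 = 0 but E2 = 1.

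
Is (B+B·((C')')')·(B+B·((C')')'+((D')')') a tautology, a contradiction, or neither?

neither

(B+B·((C')')')·(B+B·((C')')'+((D')')')
= (B+B·((C')')')·(B+B·((C')')'+D')
= B+B·((C')')'
= B+B·C'
= B
This depends on B, so it is not a constant.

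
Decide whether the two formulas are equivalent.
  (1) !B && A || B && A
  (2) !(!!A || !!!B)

No

E1: !B && A || B && A
    = A   [distribution]
E2: !(!!A || !!!B)
    = !(!!A || !B)   [double negation]
    = !A && B   [De Morgan]
These differ: at A=1, B=1, E1 = 1 but E2 = 0.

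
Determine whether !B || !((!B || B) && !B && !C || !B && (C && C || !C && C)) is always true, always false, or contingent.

always true

!B || !((!B || B) && !B && !C || !B && (C && C || !C && C))
= !B || !(!B && !C || !B && (C && C || !C && C))   [complement / identity]
= !B || !(!B && !C || !B && C)   [distribution]
= !B || !!B   [distribution]
= !B || B   [double negation]
= true   [complement]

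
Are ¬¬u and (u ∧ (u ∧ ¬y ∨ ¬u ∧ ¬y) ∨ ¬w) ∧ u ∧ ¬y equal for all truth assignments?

E1: ¬¬u
    = u   — double negation
E2: (u ∧ (u ∧ ¬y ∨ ¬u ∧ ¬y) ∨ ¬w) ∧ u ∧ ¬y
    = (u ∧ ¬y ∨ ¬w) ∧ u ∧ ¬y   — distribution
    = u ∧ ¬y   — absorption
These differ: at u=1, w=0, y=1, E1 = 1 but E2 = 0.

No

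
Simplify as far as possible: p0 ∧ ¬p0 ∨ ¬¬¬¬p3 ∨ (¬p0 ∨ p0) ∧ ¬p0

p0 ∧ ¬p0 ∨ ¬¬¬¬p3 ∨ (¬p0 ∨ p0) ∧ ¬p0
= ¬¬¬¬p3 ∨ (¬p0 ∨ p0) ∧ ¬p0   — complement / identity
= ¬¬¬¬p3 ∨ ¬p0   — complement / identity
= ¬¬p3 ∨ ¬p0   — double negation
= p3 ∨ ¬p0   — double negation

p3 ∨ ¬p0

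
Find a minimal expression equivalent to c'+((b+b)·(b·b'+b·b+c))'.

c'+((b+b)·(b·b'+b·b+c))'
= c'+((b+b)·(b+c))'   (distribution)
= c'+(b+b·c)'   (distribution)
= c'+b'   (absorption)

c'+b'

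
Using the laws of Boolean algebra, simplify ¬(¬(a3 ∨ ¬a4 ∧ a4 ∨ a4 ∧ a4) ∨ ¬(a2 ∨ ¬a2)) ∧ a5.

(a3 ∨ a4) ∧ a5

¬(¬(a3 ∨ ¬a4 ∧ a4 ∨ a4 ∧ a4) ∨ ¬(a2 ∨ ¬a2)) ∧ a5
= (a3 ∨ ¬a4 ∧ a4 ∨ a4 ∧ a4) ∧ (a2 ∨ ¬a2) ∧ a5   (De Morgan)
= (a3 ∨ a4) ∧ (a2 ∨ ¬a2) ∧ a5   (distribution)
= (a3 ∨ a4) ∧ a5   (complement / identity)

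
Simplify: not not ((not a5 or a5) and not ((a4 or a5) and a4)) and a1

not not ((not a5 or a5) and not ((a4 or a5) and a4)) and a1
= (not a5 or a5) and not ((a4 or a5) and a4) and a1
= not ((a4 or a5) and a4) and a1
= not a4 and a1

not a4 and a1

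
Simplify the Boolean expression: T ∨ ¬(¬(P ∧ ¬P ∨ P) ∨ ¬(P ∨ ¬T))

T ∨ P

T ∨ ¬(¬(P ∧ ¬P ∨ P) ∨ ¬(P ∨ ¬T))
= T ∨ ¬(¬P ∨ ¬(P ∨ ¬T))   (complement / identity)
= T ∨ P ∧ (P ∨ ¬T)   (De Morgan)
= T ∨ P   (absorption)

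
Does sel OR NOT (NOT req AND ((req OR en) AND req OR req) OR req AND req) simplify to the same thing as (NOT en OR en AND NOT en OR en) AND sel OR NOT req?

Yes

E1: sel OR NOT (NOT req AND ((req OR en) AND req OR req) OR req AND req)
    = sel OR NOT (NOT req AND (req OR req) OR req AND req)
    = sel OR NOT (NOT req AND req OR req AND req)
    = sel OR NOT req
E2: (NOT en OR en AND NOT en OR en) AND sel OR NOT req
    = (NOT en OR en) AND sel OR NOT req
    = sel OR NOT req
Both reduce to sel OR NOT req, so they are equivalent.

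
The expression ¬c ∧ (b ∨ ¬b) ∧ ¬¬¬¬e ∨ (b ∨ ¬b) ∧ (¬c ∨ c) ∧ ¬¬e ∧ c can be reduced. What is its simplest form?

¬c ∧ (b ∨ ¬b) ∧ ¬¬¬¬e ∨ (b ∨ ¬b) ∧ (¬c ∨ c) ∧ ¬¬e ∧ c
= ¬c ∧ (b ∨ ¬b) ∧ ¬¬e ∨ (b ∨ ¬b) ∧ (¬c ∨ c) ∧ ¬¬e ∧ c   — double negation
= ¬c ∧ (b ∨ ¬b) ∧ ¬¬e ∨ (b ∨ ¬b) ∧ ¬¬e ∧ c   — complement / identity
= (b ∨ ¬b) ∧ ¬¬e   — distribution
= ¬¬e   — complement / identity
= e   — double negation

e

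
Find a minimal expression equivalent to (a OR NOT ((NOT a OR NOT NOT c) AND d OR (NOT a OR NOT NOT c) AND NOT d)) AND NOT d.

(a OR NOT ((NOT a OR NOT NOT c) AND d OR (NOT a OR NOT NOT c) AND NOT d)) AND NOT d
= (a OR NOT (NOT a OR NOT NOT c)) AND NOT d
= (a OR a AND NOT c) AND NOT d
= a AND NOT d

a AND NOT d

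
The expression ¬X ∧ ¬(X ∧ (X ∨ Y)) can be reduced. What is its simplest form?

¬X ∧ ¬(X ∧ (X ∨ Y))
= ¬X ∧ ¬X
= ¬X

¬X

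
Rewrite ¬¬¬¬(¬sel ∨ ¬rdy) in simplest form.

¬¬¬¬(¬sel ∨ ¬rdy)
= ¬¬(¬sel ∨ ¬rdy)   — double negation
= ¬sel ∨ ¬rdy   — double negation

¬sel ∨ ¬rdy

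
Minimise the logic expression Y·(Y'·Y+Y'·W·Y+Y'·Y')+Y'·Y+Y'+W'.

Y'+W'

Y·(Y'·Y+Y'·W·Y+Y'·Y')+Y'·Y+Y'+W'
= Y·(Y'·Y+Y'·W·Y+Y'·Y')+Y'+W'   [complement / identity]
= Y·(Y·(Y'+Y'·W)+Y'·Y')+Y'+W'   [distribution]
= Y·(Y·Y'+Y'·Y')+Y'+W'   [absorption]
= Y·Y'+Y'+W'   [distribution]
= Y'+W'   [complement / identity]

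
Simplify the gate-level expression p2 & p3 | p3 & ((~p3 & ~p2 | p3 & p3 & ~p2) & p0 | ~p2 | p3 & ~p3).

p3

p2 & p3 | p3 & ((~p3 & ~p2 | p3 & p3 & ~p2) & p0 | ~p2 | p3 & ~p3)
= p2 & p3 | p3 & ((~p3 & ~p2 | p3 & ~p2) & p0 | ~p2 | p3 & ~p3)   — idempotence
= p2 & p3 | p3 & (~p2 & p0 | ~p2 | p3 & ~p3)   — distribution
= p2 & p3 | p3 & (~p2 | p3 & ~p3)   — absorption
= p2 & p3 | p3 & ~p2   — complement / identity
= p3   — distribution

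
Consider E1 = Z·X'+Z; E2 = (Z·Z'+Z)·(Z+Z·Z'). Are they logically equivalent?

Yes

E1: Z·X'+Z
    = Z   [absorption]
E2: (Z·Z'+Z)·(Z+Z·Z')
    = Z·Z'+Z·Z   [distribution]
    = Z   [distribution]
Both reduce to Z, so they are equivalent.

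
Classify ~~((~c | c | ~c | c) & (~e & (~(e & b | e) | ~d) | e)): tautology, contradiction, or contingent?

tautology

~~((~c | c | ~c | c) & (~e & (~(e & b | e) | ~d) | e))
= ~~((~c | c) & (~e & (~(e & b | e) | ~d) | e))   — idempotence
= ~~((~c | c) & (~e & (~e | ~d) | e))   — absorption
= ~~((~c | c) & (~e | e))   — absorption
= (~c | c) & (~e | e)   — double negation
= ~c | c   — complement / identity
= 1   — complement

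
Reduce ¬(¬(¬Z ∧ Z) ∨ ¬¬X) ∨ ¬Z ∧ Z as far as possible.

False

¬(¬(¬Z ∧ Z) ∨ ¬¬X) ∨ ¬Z ∧ Z
= ¬Z ∧ Z ∧ ¬X ∨ ¬Z ∧ Z   (De Morgan)
= ¬Z ∧ Z   (absorption)
= False   (complement)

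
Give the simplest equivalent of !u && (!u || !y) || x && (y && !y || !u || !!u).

!u || x

!u && (!u || !y) || x && (y && !y || !u || !!u)
= !u && (!u || !y) || x && (!u || !!u)   (complement / identity)
= !u && (!u || !y) || x && (!u || u)   (double negation)
= !u && (!u || !y) || x   (complement / identity)
= !u || x   (absorption)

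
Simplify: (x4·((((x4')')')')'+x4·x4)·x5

(x4·((((x4')')')')'+x4·x4)·x5
= (x4·((x4')')'+x4·x4)·x5   [double negation]
= (x4·x4'+x4·x4)·x5   [double negation]
= x4·x5   [distribution]

x4·x5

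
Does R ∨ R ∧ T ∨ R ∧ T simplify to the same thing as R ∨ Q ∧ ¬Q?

E1: R ∨ R ∧ T ∨ R ∧ T
    = R ∨ R ∧ T   [idempotence]
    = R   [absorption]
E2: R ∨ Q ∧ ¬Q
    = R   [complement / identity]
Both reduce to R, so they are equivalent.

Yes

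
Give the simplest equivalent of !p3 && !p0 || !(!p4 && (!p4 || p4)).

!p3 && !p0 || p4

!p3 && !p0 || !(!p4 && (!p4 || p4))
= !p3 && !p0 || !!p4   [complement / identity]
= !p3 && !p0 || p4   [double negation]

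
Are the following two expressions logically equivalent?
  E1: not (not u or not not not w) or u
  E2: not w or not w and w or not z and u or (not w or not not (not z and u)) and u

No

E1: not (not u or not not not w) or u
    = not (not u or not w) or u   [double negation]
    = u and w or u   [De Morgan]
    = u   [absorption]
E2: not w or not w and w or not z and u or (not w or not not (not z and u)) and u
    = not w or not z and u or (not w or not not (not z and u)) and u   [complement / identity]
    = not w or not z and u or (not w or not z and u) and u   [double negation]
    = not w or not z and u   [absorption]
These differ: at u=0, w=0, z=0, E1 = 0 but E2 = 1.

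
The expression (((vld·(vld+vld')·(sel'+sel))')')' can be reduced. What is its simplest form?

vld'

(((vld·(vld+vld')·(sel'+sel))')')'
= (((vld·(sel'+sel))')')'
= ((vld')')'
= vld'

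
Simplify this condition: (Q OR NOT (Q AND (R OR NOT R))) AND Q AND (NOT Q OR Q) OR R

(Q OR NOT (Q AND (R OR NOT R))) AND Q AND (NOT Q OR Q) OR R
= (Q OR NOT (Q AND (R OR NOT R))) AND Q OR R
= (Q OR NOT Q) AND Q OR R
= Q OR R

Q OR R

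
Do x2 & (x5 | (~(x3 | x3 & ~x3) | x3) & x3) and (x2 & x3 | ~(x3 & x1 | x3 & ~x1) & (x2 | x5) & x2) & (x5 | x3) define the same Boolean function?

Yes

E1: x2 & (x5 | (~(x3 | x3 & ~x3) | x3) & x3)
    = x2 & (x5 | (~x3 | x3) & x3)   — complement / identity
    = x2 & (x5 | x3)   — complement / identity
E2: (x2 & x3 | ~(x3 & x1 | x3 & ~x1) & (x2 | x5) & x2) & (x5 | x3)
    = (x2 & x3 | ~(x3 & x1 | x3 & ~x1) & x2) & (x5 | x3)   — absorption
    = (x2 & x3 | ~x3 & x2) & (x5 | x3)   — distribution
    = x2 & (x5 | x3)   — distribution
Both reduce to x2 & (x5 | x3), so they are equivalent.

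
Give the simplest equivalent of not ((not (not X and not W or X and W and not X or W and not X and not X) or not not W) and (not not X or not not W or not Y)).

not ((not (not X and not W or X and W and not X or W and not X and not X) or not not W) and (not not X or not not W or not Y))
= not ((not (not X and not W or W and not X) or not not W) and (not not X or not not W or not Y))
= not ((not not X or not not W) and (not not X or not not W or not Y))
= not (not not X or not not W)
= not X and not W

not X and not W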